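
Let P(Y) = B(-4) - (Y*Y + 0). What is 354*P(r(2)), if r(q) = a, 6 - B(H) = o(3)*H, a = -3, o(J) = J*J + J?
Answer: 15930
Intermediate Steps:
o(J) = J + J² (o(J) = J² + J = J + J²)
B(H) = 6 - 12*H (B(H) = 6 - 3*(1 + 3)*H = 6 - 3*4*H = 6 - 12*H)
r(q) = -3
P(Y) = 54 - Y² (P(Y) = (6 - 12*(-4)) - (Y*Y + 0) = (6 + 48) - (Y² + 0) = 54 - Y²)
354*P(r(2)) = 354*(54 - 1*(-3)²) = 354*(54 - 1*9) = 354*(54 - 9) = 354*45 = 15930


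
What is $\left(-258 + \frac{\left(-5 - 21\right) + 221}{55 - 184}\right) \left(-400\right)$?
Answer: $\frac{4463600}{43} \approx 1.038 \cdot 10^{5}$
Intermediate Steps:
$\left(-258 + \frac{\left(-5 - 21\right) + 221}{55 - 184}\right) \left(-400\right) = \left(-258 + \frac{\left(-5 - 21\right) + 221}{-129}\right) \left(-400\right) = \left(-258 + \left(-26 + 221\right) \left(- \frac{1}{129}\right)\right) \left(-400\right) = \left(-258 + 195 \left(- \frac{1}{129}\right)\right) \left(-400\right) = \left(-258 - \frac{65}{43}\right) \left(-400\right) = \left(- \frac{11159}{43}\right) \left(-400\right) = \frac{4463600}{43}$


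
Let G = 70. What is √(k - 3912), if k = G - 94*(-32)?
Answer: I*√834 ≈ 28.879*I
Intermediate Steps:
k = 3078 (k = 70 - 94*(-32) = 70 + 3008 = 3078)
√(k - 3912) = √(3078 - 3912) = √(-834) = I*√834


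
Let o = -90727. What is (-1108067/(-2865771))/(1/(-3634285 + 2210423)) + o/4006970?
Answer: -6321935048447240897/11483058423870 ≈ -5.5054e+5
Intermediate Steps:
(-1108067/(-2865771))/(1/(-3634285 + 2210423)) + o/4006970 = (-1108067/(-2865771))/(1/(-3634285 + 2210423)) - 90727/4006970 = (-1108067*(-1/2865771))/(1/(-1423862)) - 90727*1/4006970 = 1108067/(2865771*(-1/1423862)) - 90727/4006970 = (1108067/2865771)*(-1423862) - 90727/4006970 = -1577734494754/2865771 - 90727/4006970 = -6321935048447240897/11483058423870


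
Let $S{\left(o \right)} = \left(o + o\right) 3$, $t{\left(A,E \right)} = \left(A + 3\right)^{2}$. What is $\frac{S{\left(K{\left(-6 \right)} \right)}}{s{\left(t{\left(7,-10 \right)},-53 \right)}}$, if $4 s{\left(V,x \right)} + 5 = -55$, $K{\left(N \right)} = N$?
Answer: $\frac{12}{5} \approx 2.4$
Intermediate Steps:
$t{\left(A,E \right)} = \left(3 + A\right)^{2}$
$s{\left(V,x \right)} = -15$ ($s{\left(V,x \right)} = - \frac{5}{4} + \frac{1}{4} \left(-55\right) = - \frac{5}{4} - \frac{55}{4} = -15$)
$S{\left(o \right)} = 6 o$ ($S{\left(o \right)} = 2 o 3 = 6 o$)
$\frac{S{\left(K{\left(-6 \right)} \right)}}{s{\left(t{\left(7,-10 \right)},-53 \right)}} = \frac{6 \left(-6\right)}{-15} = \left(-36\right) \left(- \frac{1}{15}\right) = \frac{12}{5}$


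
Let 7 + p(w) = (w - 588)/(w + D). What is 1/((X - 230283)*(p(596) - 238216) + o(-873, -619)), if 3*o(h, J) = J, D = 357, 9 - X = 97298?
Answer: 2859/223102584193969 ≈ 1.2815e-11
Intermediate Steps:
X = -97289 (X = 9 - 1*97298 = 9 - 97298 = -97289)
o(h, J) = J/3
p(w) = -7 + (-588 + w)/(357 + w) (p(w) = -7 + (w - 588)/(w + 357) = -7 + (-588 + w)/(357 + w))
1/((X - 230283)*(p(596) - 238216) + o(-873, -619)) = 1/((-97289 - 230283)*(3*(-1029 - 2*596)/(357 + 596) - 238216) + (⅓)*(-619)) = 1/(-327572*(3*(-1029 - 1192)/953 - 238216) - 619/3) = 1/(-327572*(3*(1/953)*(-2221) - 238216) - 619/3) = 1/(-327572*(-6663/953 - 238216) - 619/3) = 1/(-327572*(-227026511/953) - 619/3) = 1/(74367528261292/953 - 619/3) = 1/(223102584193969/2859) = 2859/223102584193969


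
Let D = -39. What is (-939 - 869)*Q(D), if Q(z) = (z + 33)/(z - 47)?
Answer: -5424/43 ≈ -126.14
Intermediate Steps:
Q(z) = (33 + z)/(-47 + z)
(-939 - 869)*Q(D) = (-939 - 869)*((33 - 39)/(-47 - 39)) = -1808*(-6)/(-86) = -(-904)*(-6)/43 = -1808*3/43 = -5424/43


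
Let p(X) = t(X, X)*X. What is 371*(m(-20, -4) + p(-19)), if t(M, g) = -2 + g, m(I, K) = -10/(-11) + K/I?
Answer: 8164226/55 ≈ 1.4844e+5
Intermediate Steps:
m(I, K) = 10/11 + K/I (m(I, K) = -10*(-1/11) + K/I = 10/11 + K/I)
p(X) = X*(-2 + X) (p(X) = (-2 + X)*X = X*(-2 + X))
371*(m(-20, -4) + p(-19)) = 371*((10/11 - 4/(-20)) - 19*(-2 - 19)) = 371*((10/11 - 4*(-1/20)) - 19*(-21)) = 371*((10/11 + ⅕) + 399) = 371*(61/55 + 399) = 371*(22006/55) = 8164226/55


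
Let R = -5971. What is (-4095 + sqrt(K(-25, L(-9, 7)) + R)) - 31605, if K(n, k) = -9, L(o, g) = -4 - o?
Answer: -35700 + 2*I*sqrt(1495) ≈ -35700.0 + 77.33*I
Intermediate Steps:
(-4095 + sqrt(K(-25, L(-9, 7)) + R)) - 31605 = (-4095 + sqrt(-9 - 5971)) - 31605 = (-4095 + sqrt(-5980)) - 31605 = (-4095 + 2*I*sqrt(1495)) - 31605 = -35700 + 2*I*sqrt(1495)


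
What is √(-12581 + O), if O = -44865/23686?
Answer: I*√7059338276666/23686 ≈ 112.17*I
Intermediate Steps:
O = -44865/23686 (O = -44865*1/23686 = -44865/23686 ≈ -1.8942)
√(-12581 + O) = √(-12581 - 44865/23686) = √(-298038431/23686) = I*√7059338276666/23686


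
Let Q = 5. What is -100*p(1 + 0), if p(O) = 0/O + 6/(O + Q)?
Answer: -100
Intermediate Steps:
p(O) = 6/(5 + O) (p(O) = 0/O + 6/(O + 5) = 0 + 6/(5 + O) = 6/(5 + O))
-100*p(1 + 0) = -100*6/(5 + (1 + 0)) = -100*6/(5 + 1) = -100*6/6 = -100*6*(⅙) = -100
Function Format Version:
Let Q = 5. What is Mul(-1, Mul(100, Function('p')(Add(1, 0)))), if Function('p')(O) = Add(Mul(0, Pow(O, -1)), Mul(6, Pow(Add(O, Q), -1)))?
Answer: -100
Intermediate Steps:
Function('p')(O) = Mul(6, Pow(Add(5, O), -1)) (Function('p')(O) = Add(Mul(0, Pow(O, -1)), Mul(6, Pow(Add(O, 5), -1))) = Add(0, Mul(6, Pow(Add(5, O), -1))) = Mul(6, Pow(Add(5, O), -1)))
Mul(-1, Mul(100, Function('p')(Add(1, 0)))) = Mul(-1, Mul(100, Mul(6, Pow(Add(5, Add(1, 0)), -1)))) = Mul(-1, Mul(100, Mul(6, Pow(Add(5, 1), -1)))) = Mul(-1, Mul(100, Mul(6, Pow(6, -1)))) = Mul(-1, Mul(100, Mul(6, Rational(1, 6)))) = Mul(-1, Mul(100, 1)) = Mul(-1, 100) = -100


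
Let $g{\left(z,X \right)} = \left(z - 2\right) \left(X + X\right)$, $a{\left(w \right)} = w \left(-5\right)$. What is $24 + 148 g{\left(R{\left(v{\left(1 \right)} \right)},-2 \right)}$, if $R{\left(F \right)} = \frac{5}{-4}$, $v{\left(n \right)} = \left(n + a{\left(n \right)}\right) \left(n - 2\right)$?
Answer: $1948$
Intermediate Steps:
$a{\left(w \right)} = - 5 w$
$v{\left(n \right)} = - 4 n \left(-2 + n\right)$ ($v{\left(n \right)} = \left(n - 5 n\right) \left(n - 2\right) = - 4 n \left(-2 + n\right)$)
$R{\left(F \right)} = - \frac{5}{4}$ ($R{\left(F \right)} = 5 \left(- \frac{1}{4}\right) = - \frac{5}{4}$)
$g{\left(z,X \right)} = 2 X \left(-2 + z\right)$ ($g{\left(z,X \right)} = \left(-2 + z\right) 2 X = 2 X \left(-2 + z\right)$)
$24 + 148 g{\left(R{\left(v{\left(1 \right)} \right)},-2 \right)} = 24 + 148 \cdot 2 \left(-2\right) \left(-2 - \frac{5}{4}\right) = 24 + 148 \cdot 2 \left(-2\right) \left(- \frac{13}{4}\right) = 24 + 148 \cdot 13 = 24 + 1924 = 1948$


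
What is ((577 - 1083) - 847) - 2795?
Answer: -4148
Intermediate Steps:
((577 - 1083) - 847) - 2795 = (-506 - 847) - 2795 = -1353 - 2795 = -4148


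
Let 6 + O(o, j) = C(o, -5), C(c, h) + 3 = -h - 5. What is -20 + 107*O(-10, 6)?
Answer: -983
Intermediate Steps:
C(c, h) = -8 - h (C(c, h) = -3 + (-h - 5) = -3 + (-5 - h) = -8 - h)
O(o, j) = -9 (O(o, j) = -6 + (-8 - 1*(-5)) = -6 + (-8 + 5) = -6 - 3 = -9)
-20 + 107*O(-10, 6) = -20 + 107*(-9) = -20 - 963 = -983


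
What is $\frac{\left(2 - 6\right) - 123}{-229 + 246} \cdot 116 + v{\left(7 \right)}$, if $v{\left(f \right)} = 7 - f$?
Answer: $- \frac{14732}{17} \approx -866.59$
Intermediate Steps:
$\frac{\left(2 - 6\right) - 123}{-229 + 246} \cdot 116 + v{\left(7 \right)} = \frac{\left(2 - 6\right) - 123}{-229 + 246} \cdot 116 + \left(7 - 7\right) = \frac{\left(2 - 6\right) - 123}{17} \cdot 116 + \left(7 - 7\right) = \left(-4 - 123\right) \frac{1}{17} \cdot 116 + 0 = \left(-127\right) \frac{1}{17} \cdot 116 + 0 = \left(- \frac{127}{17}\right) 116 + 0 = - \frac{14732}{17} + 0 = - \frac{14732}{17}$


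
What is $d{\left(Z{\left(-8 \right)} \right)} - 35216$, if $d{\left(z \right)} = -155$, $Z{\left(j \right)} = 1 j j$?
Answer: $-35371$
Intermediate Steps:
$Z{\left(j \right)} = j^{2}$ ($Z{\left(j \right)} = j j = j^{2}$)
$d{\left(Z{\left(-8 \right)} \right)} - 35216 = -155 - 35216 = -35371$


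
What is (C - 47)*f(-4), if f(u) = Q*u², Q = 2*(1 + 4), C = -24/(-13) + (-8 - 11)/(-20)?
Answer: -91944/13 ≈ -7072.6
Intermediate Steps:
C = 727/260 (C = -24*(-1/13) - 19*(-1/20) = 24/13 + 19/20 = 727/260 ≈ 2.7962)
Q = 10 (Q = 2*5 = 10)
f(u) = 10*u²
(C - 47)*f(-4) = (727/260 - 47)*(10*(-4)²) = -11493*16/26 = -11493/260*160 = -91944/13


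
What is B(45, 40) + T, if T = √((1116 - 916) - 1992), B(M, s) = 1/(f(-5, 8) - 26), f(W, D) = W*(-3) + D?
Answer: -⅓ + 16*I*√7 ≈ -0.33333 + 42.332*I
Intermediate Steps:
f(W, D) = D - 3*W (f(W, D) = -3*W + D = D - 3*W)
B(M, s) = -⅓ (B(M, s) = 1/((8 - 3*(-5)) - 26) = 1/((8 + 15) - 26) = 1/(23 - 26) = 1/(-3) = -⅓)
T = 16*I*√7 (T = √(200 - 1992) = √(-1792) = 16*I*√7 ≈ 42.332*I)
B(45, 40) + T = -⅓ + 16*I*√7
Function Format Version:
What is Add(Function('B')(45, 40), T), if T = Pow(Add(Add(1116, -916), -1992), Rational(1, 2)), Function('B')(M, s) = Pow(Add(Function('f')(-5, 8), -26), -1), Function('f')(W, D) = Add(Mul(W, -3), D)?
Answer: Add(Rational(-1, 3), Mul(16, I, Pow(7, Rational(1, 2)))) ≈ Add(-0.33333, Mul(42.332, I))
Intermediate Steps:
Function('f')(W, D) = Add(D, Mul(-3, W)) (Function('f')(W, D) = Add(Mul(-3, W), D) = Add(D, Mul(-3, W)))
Function('B')(M, s) = Rational(-1, 3) (Function('B')(M, s) = Pow(Add(Add(8, Mul(-3, -5)), -26), -1) = Pow(Add(Add(8, 15), -26), -1) = Pow(Add(23, -26), -1) = Pow(-3, -1) = Rational(-1, 3))
T = Mul(16, I, Pow(7, Rational(1, 2))) (T = Pow(Add(200, -1992), Rational(1, 2)) = Pow(-1792, Rational(1, 2)) = Mul(16, I, Pow(7, Rational(1, 2))) ≈ Mul(42.332, I))
Add(Function('B')(45, 40), T) = Add(Rational(-1, 3), Mul(16, I, Pow(7, Rational(1, 2))))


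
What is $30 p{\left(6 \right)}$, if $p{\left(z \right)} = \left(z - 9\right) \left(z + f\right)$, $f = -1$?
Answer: $-450$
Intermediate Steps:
$p{\left(z \right)} = \left(-1 + z\right) \left(-9 + z\right)$ ($p{\left(z \right)} = \left(z - 9\right) \left(z - 1\right) = \left(-9 + z\right) \left(-1 + z\right) = \left(-1 + z\right) \left(-9 + z\right)$)
$30 p{\left(6 \right)} = 30 \left(9 + 6^{2} - 60\right) = 30 \left(9 + 36 - 60\right) = 30 \left(-15\right) = -450$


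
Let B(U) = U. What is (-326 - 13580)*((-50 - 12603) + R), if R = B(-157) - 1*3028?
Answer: 220243228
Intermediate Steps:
R = -3185 (R = -157 - 1*3028 = -157 - 3028 = -3185)
(-326 - 13580)*((-50 - 12603) + R) = (-326 - 13580)*((-50 - 12603) - 3185) = -13906*(-12653 - 3185) = -13906*(-15838) = 220243228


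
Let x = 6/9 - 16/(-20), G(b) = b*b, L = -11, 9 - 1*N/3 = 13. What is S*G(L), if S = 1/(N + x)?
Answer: -1815/158 ≈ -11.487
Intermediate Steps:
N = -12 (N = 27 - 3*13 = 27 - 39 = -12)
G(b) = b**2
x = 22/15 (x = 6*(1/9) - 16*(-1/20) = 2/3 + 4/5 = 22/15 ≈ 1.4667)
S = -15/158 (S = 1/(-12 + 22/15) = 1/(-158/15) = -15/158 ≈ -0.094937)
S*G(L) = -15/158*(-11)**2 = -15/158*121 = -1815/158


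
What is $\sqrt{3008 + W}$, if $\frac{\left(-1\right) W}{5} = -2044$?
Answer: $2 \sqrt{3307} \approx 115.01$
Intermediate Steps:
$W = 10220$ ($W = \left(-5\right) \left(-2044\right) = 10220$)
$\sqrt{3008 + W} = \sqrt{3008 + 10220} = \sqrt{13228} = 2 \sqrt{3307}$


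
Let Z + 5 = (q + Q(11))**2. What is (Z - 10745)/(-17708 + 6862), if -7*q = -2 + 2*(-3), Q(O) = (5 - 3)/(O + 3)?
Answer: 1651/1666 ≈ 0.99100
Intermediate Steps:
Q(O) = 2/(3 + O)
q = 8/7 (q = -(-2 + 2*(-3))/7 = -(-2 - 6)/7 = -1/7*(-8) = 8/7 ≈ 1.1429)
Z = -164/49 (Z = -5 + (8/7 + 2/(3 + 11))**2 = -5 + (8/7 + 2/14)**2 = -5 + (8/7 + 2*(1/14))**2 = -5 + (8/7 + 1/7)**2 = -5 + (9/7)**2 = -5 + 81/49 = -164/49 ≈ -3.3469)
(Z - 10745)/(-17708 + 6862) = (-164/49 - 10745)/(-17708 + 6862) = -526669/49/(-10846) = -526669/49*(-1/10846) = 1651/1666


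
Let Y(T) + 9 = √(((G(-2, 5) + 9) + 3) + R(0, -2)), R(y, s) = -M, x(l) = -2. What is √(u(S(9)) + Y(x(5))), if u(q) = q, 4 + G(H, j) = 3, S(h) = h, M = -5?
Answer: 2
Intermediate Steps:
G(H, j) = -1 (G(H, j) = -4 + 3 = -1)
R(y, s) = 5 (R(y, s) = -1*(-5) = 5)
Y(T) = -5 (Y(T) = -9 + √(((-1 + 9) + 3) + 5) = -9 + √((8 + 3) + 5) = -9 + √(11 + 5) = -9 + √16 = -9 + 4 = -5)
√(u(S(9)) + Y(x(5))) = √(9 - 5) = √4 = 2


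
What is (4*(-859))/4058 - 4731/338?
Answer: -10179883/685802 ≈ -14.844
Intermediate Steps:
(4*(-859))/4058 - 4731/338 = -3436*1/4058 - 4731*1/338 = -1718/2029 - 4731/338 = -10179883/685802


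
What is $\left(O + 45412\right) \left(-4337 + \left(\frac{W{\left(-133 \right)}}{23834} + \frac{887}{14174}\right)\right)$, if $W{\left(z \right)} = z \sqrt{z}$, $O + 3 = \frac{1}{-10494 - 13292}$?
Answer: $- \frac{66395544387736223}{337142764} - \frac{20521870987 i \sqrt{133}}{80987932} \approx -1.9694 \cdot 10^{8} - 2922.3 i$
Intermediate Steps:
$O = - \frac{71359}{23786}$ ($O = -3 + \frac{1}{-10494 - 13292} = -3 + \frac{1}{-23786} = -3 - \frac{1}{23786} = - \frac{71359}{23786} \approx -3.0$)
$W{\left(z \right)} = z^{\frac{3}{2}}$
$\left(O + 45412\right) \left(-4337 + \left(\frac{W{\left(-133 \right)}}{23834} + \frac{887}{14174}\right)\right) = \left(- \frac{71359}{23786} + 45412\right) \left(-4337 + \left(\frac{\left(-133\right)^{\frac{3}{2}}}{23834} + \frac{887}{14174}\right)\right) = \frac{1080098473 \left(-4337 + \left(- 133 i \sqrt{133} \cdot \frac{1}{23834} + 887 \cdot \frac{1}{14174}\right)\right)}{23786} = \frac{1080098473 \left(-4337 + \left(- \frac{133 i \sqrt{133}}{23834} + \frac{887}{14174}\right)\right)}{23786} = \frac{1080098473 \left(-4337 + \left(\frac{887}{14174} - \frac{133 i \sqrt{133}}{23834}\right)\right)}{23786} = \frac{1080098473 \left(- \frac{61471751}{14174} - \frac{133 i \sqrt{133}}{23834}\right)}{23786} = - \frac{66395544387736223}{337142764} - \frac{20521870987 i \sqrt{133}}{80987932}$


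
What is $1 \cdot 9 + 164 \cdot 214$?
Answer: $35105$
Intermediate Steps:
$1 \cdot 9 + 164 \cdot 214 = 9 + 35096 = 35105$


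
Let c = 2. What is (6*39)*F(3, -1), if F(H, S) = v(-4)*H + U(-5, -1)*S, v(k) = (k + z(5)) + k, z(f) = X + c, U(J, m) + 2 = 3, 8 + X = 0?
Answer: -10062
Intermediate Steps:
X = -8 (X = -8 + 0 = -8)
U(J, m) = 1 (U(J, m) = -2 + 3 = 1)
z(f) = -6 (z(f) = -8 + 2 = -6)
v(k) = -6 + 2*k (v(k) = (k - 6) + k = (-6 + k) + k = -6 + 2*k)
F(H, S) = S - 14*H (F(H, S) = (-6 + 2*(-4))*H + 1*S = (-6 - 8)*H + S = -14*H + S = S - 14*H)
(6*39)*F(3, -1) = (6*39)*(-1 - 14*3) = 234*(-1 - 42) = 234*(-43) = -10062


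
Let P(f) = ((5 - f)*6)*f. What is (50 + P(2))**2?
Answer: 7396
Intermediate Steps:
P(f) = f*(30 - 6*f) (P(f) = (30 - 6*f)*f = f*(30 - 6*f))
(50 + P(2))**2 = (50 + 6*2*(5 - 1*2))**2 = (50 + 6*2*(5 - 2))**2 = (50 + 6*2*3)**2 = (50 + 36)**2 = 86**2 = 7396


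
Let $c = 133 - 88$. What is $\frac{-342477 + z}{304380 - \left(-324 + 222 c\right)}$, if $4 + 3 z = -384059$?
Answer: $- \frac{33607}{21051} \approx -1.5965$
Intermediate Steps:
$z = -128021$ ($z = - \frac{4}{3} + \frac{1}{3} \left(-384059\right) = - \frac{4}{3} - \frac{384059}{3} = -128021$)
$c = 45$
$\frac{-342477 + z}{304380 - \left(-324 + 222 c\right)} = \frac{-342477 - 128021}{304380 + \left(324 - 9990\right)} = - \frac{470498}{304380 + \left(324 - 9990\right)} = - \frac{470498}{304380 - 9666} = - \frac{470498}{294714} = \left(-470498\right) \frac{1}{294714} = - \frac{33607}{21051}$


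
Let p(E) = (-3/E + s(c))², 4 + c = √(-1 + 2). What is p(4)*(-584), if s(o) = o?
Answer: -16425/2 ≈ -8212.5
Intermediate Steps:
c = -3 (c = -4 + √(-1 + 2) = -4 + √1 = -4 + 1 = -3)
p(E) = (-3 - 3/E)² (p(E) = (-3/E - 3)² = (-3 - 3/E)²)
p(4)*(-584) = (9*(1 + 4)²/4²)*(-584) = (9*(1/16)*5²)*(-584) = (9*(1/16)*25)*(-584) = (225/16)*(-584) = -16425/2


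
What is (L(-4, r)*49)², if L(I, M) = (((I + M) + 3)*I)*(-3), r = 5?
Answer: 5531904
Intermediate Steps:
L(I, M) = -3*I*(3 + I + M) (L(I, M) = ((3 + I + M)*I)*(-3) = (I*(3 + I + M))*(-3) = -3*I*(3 + I + M))
(L(-4, r)*49)² = (-3*(-4)*(3 - 4 + 5)*49)² = (-3*(-4)*4*49)² = (48*49)² = 2352² = 5531904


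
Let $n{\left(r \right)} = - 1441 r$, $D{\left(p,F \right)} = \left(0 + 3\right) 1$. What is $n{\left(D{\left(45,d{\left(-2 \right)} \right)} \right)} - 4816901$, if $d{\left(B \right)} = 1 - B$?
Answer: $-4821224$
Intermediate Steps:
$D{\left(p,F \right)} = 3$ ($D{\left(p,F \right)} = 3 \cdot 1 = 3$)
$n{\left(D{\left(45,d{\left(-2 \right)} \right)} \right)} - 4816901 = \left(-1441\right) 3 - 4816901 = -4323 - 4816901 = -4821224$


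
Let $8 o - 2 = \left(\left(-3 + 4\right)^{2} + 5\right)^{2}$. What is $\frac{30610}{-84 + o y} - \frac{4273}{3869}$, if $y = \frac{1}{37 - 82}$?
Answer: $- \frac{21382105147}{58572791} \approx -365.05$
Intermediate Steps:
$y = - \frac{1}{45}$ ($y = \frac{1}{-45} = - \frac{1}{45} \approx -0.022222$)
$o = \frac{19}{4}$ ($o = \frac{1}{4} + \frac{\left(\left(-3 + 4\right)^{2} + 5\right)^{2}}{8} = \frac{1}{4} + \frac{\left(1^{2} + 5\right)^{2}}{8} = \frac{1}{4} + \frac{\left(1 + 5\right)^{2}}{8} = \frac{1}{4} + \frac{6^{2}}{8} = \frac{1}{4} + \frac{1}{8} \cdot 36 = \frac{1}{4} + \frac{9}{2} = \frac{19}{4} \approx 4.75$)
$\frac{30610}{-84 + o y} - \frac{4273}{3869} = \frac{30610}{-84 + \frac{19}{4} \left(- \frac{1}{45}\right)} - \frac{4273}{3869} = \frac{30610}{-84 - \frac{19}{180}} - \frac{4273}{3869} = \frac{30610}{- \frac{15139}{180}} - \frac{4273}{3869} = 30610 \left(- \frac{180}{15139}\right) - \frac{4273}{3869} = - \frac{5509800}{15139} - \frac{4273}{3869} = - \frac{21382105147}{58572791}$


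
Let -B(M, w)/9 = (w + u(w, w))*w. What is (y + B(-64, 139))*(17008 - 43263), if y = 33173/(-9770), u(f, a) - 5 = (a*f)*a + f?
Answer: 172378880040713963/1954 ≈ 8.8218e+13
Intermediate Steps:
u(f, a) = 5 + f + f*a² (u(f, a) = 5 + ((a*f)*a + f) = 5 + (f*a² + f) = 5 + (f + f*a²) = 5 + f + f*a²)
y = -33173/9770 (y = 33173*(-1/9770) = -33173/9770 ≈ -3.3954)
B(M, w) = -9*w*(5 + w³ + 2*w) (B(M, w) = -9*(w + (5 + w + w*w²))*w = -9*(w + (5 + w + w³))*w = -9*(5 + w³ + 2*w)*w = -9*w*(5 + w³ + 2*w))
(y + B(-64, 139))*(17008 - 43263) = (-33173/9770 - 9*139*(5 + 139³ + 2*139))*(17008 - 43263) = (-33173/9770 - 9*139*(5 + 2685619 + 278))*(-26255) = (-33173/9770 - 9*139*2685902)*(-26255) = (-33173/9770 - 3360063402)*(-26255) = -32827819470713/9770*(-26255) = 172378880040713963/1954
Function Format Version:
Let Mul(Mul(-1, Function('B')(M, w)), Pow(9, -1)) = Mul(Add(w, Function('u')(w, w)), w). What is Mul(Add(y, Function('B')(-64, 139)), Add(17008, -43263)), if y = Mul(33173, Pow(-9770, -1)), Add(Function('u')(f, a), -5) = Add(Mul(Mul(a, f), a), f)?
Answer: Rational(172378880040713963, 1954) ≈ 8.8218e+13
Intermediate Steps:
Function('u')(f, a) = Add(5, f, Mul(f, Pow(a, 2))) (Function('u')(f, a) = Add(5, Add(Mul(Mul(a, f), a), f)) = Add(5, Add(Mul(f, Pow(a, 2)), f)) = Add(5, Add(f, Mul(f, Pow(a, 2)))) = Add(5, f, Mul(f, Pow(a, 2))))
y = Rational(-33173, 9770) (y = Mul(33173, Rational(-1, 9770)) = Rational(-33173, 9770) ≈ -3.3954)
Function('B')(M, w) = Mul(-9, w, Add(5, Pow(w, 3), Mul(2, w))) (Function('B')(M, w) = Mul(-9, Mul(Add(w, Add(5, w, Mul(w, Pow(w, 2)))), w)) = Mul(-9, Mul(Add(w, Add(5, w, Pow(w, 3))), w)) = Mul(-9, Mul(Add(5, Pow(w, 3), Mul(2, w)), w)) = Mul(-9, Mul(w, Add(5, Pow(w, 3), Mul(2, w)))) = Mul(-9, w, Add(5, Pow(w, 3), Mul(2, w))))
Mul(Add(y, Function('B')(-64, 139)), Add(17008, -43263)) = Mul(Add(Rational(-33173, 9770), Mul(-9, 139, Add(5, Pow(139, 3), Mul(2, 139)))), Add(17008, -43263)) = Mul(Add(Rational(-33173, 9770), Mul(-9, 139, Add(5, 2685619, 278))), -26255) = Mul(Add(Rational(-33173, 9770), Mul(-9, 139, 2685902)), -26255) = Mul(Add(Rational(-33173, 9770), -3360063402), -26255) = Mul(Rational(-32827819470713, 9770), -26255) = Rational(172378880040713963, 1954)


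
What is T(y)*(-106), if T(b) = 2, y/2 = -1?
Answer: -212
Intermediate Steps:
y = -2 (y = 2*(-1) = -2)
T(y)*(-106) = 2*(-106) = -212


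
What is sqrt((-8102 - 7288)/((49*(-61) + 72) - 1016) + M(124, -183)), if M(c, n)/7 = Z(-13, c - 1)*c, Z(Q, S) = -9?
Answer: 3*I*sqrt(458942)/23 ≈ 88.363*I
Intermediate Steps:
M(c, n) = -63*c (M(c, n) = 7*(-9*c) = -63*c)
sqrt((-8102 - 7288)/((49*(-61) + 72) - 1016) + M(124, -183)) = sqrt((-8102 - 7288)/((49*(-61) + 72) - 1016) - 63*124) = sqrt(-15390/((-2989 + 72) - 1016) - 7812) = sqrt(-15390/(-2917 - 1016) - 7812) = sqrt(-15390/(-3933) - 7812) = sqrt(-15390*(-1/3933) - 7812) = sqrt(90/23 - 7812) = sqrt(-179586/23) = 3*I*sqrt(458942)/23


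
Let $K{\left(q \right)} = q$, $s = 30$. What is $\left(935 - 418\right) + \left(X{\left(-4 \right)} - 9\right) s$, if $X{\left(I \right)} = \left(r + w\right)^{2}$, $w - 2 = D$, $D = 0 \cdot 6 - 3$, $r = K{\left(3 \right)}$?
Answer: $367$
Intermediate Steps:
$r = 3$
$D = -3$ ($D = 0 - 3 = -3$)
$w = -1$ ($w = 2 - 3 = -1$)
$X{\left(I \right)} = 4$ ($X{\left(I \right)} = \left(3 - 1\right)^{2} = 2^{2} = 4$)
$\left(935 - 418\right) + \left(X{\left(-4 \right)} - 9\right) s = \left(935 - 418\right) + \left(4 - 9\right) 30 = 517 - 150 = 367$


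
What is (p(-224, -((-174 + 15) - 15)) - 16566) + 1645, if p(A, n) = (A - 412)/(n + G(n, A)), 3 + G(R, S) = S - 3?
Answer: -208735/14 ≈ -14910.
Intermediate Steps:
G(R, S) = -6 + S (G(R, S) = -3 + (S - 3) = -3 + (-3 + S) = -6 + S)
p(A, n) = (-412 + A)/(-6 + A + n) (p(A, n) = (A - 412)/(n + (-6 + A)) = (-412 + A)/(-6 + A + n))
(p(-224, -((-174 + 15) - 15)) - 16566) + 1645 = ((-412 - 224)/(-6 - 224 - ((-174 + 15) - 15)) - 16566) + 1645 = (-636/(-6 - 224 - (-159 - 15)) - 16566) + 1645 = (-636/(-6 - 224 - 1*(-174)) - 16566) + 1645 = (-636/(-6 - 224 + 174) - 16566) + 1645 = (-636/(-56) - 16566) + 1645 = (-1/56*(-636) - 16566) + 1645 = (159/14 - 16566) + 1645 = -231765/14 + 1645 = -208735/14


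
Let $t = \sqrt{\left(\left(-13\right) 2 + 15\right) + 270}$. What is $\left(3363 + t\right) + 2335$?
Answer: $5698 + \sqrt{259} \approx 5714.1$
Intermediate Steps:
$t = \sqrt{259}$ ($t = \sqrt{\left(-26 + 15\right) + 270} = \sqrt{-11 + 270} = \sqrt{259} \approx 16.093$)
$\left(3363 + t\right) + 2335 = \left(3363 + \sqrt{259}\right) + 2335 = 5698 + \sqrt{259}$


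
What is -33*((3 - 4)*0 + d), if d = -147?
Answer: 4851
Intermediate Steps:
-33*((3 - 4)*0 + d) = -33*((3 - 4)*0 - 147) = -33*(-1*0 - 147) = -33*(0 - 147) = -33*(-147) = 4851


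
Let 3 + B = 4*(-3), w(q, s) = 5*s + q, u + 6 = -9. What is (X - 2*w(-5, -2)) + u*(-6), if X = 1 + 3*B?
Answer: 76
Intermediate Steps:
u = -15 (u = -6 - 9 = -15)
w(q, s) = q + 5*s
B = -15 (B = -3 + 4*(-3) = -3 - 12 = -15)
X = -44 (X = 1 + 3*(-15) = 1 - 45 = -44)
(X - 2*w(-5, -2)) + u*(-6) = (-44 - 2*(-5 + 5*(-2))) - 15*(-6) = (-44 - 2*(-5 - 10)) + 90 = (-44 - 2*(-15)) + 90 = (-44 + 30) + 90 = -14 + 90 = 76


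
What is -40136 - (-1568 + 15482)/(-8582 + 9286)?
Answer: -14134829/352 ≈ -40156.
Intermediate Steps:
-40136 - (-1568 + 15482)/(-8582 + 9286) = -40136 - 13914/704 = -40136 - 1*6957/352 = -40136 - 6957/352 = -14134829/352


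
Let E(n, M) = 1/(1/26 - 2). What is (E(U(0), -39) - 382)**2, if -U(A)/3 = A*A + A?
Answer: 380562064/2601 ≈ 1.4631e+5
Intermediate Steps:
U(A) = -3*A - 3*A**2 (U(A) = -3*(A*A + A) = -3*(A**2 + A) = -3*(A + A**2) = -3*A - 3*A**2)
E(n, M) = -26/51 (E(n, M) = 1/(1/26 - 2) = 1/(-51/26) = -26/51)
(E(U(0), -39) - 382)**2 = (-26/51 - 382)**2 = (-19508/51)**2 = 380562064/2601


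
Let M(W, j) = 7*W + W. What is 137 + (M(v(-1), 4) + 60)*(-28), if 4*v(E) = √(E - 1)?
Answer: -1543 - 56*I*√2 ≈ -1543.0 - 79.196*I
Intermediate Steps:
v(E) = √(-1 + E)/4 (v(E) = √(E - 1)/4 = √(-1 + E)/4)
M(W, j) = 8*W
137 + (M(v(-1), 4) + 60)*(-28) = 137 + (8*(√(-1 - 1)/4) + 60)*(-28) = 137 + (8*(√(-2)/4) + 60)*(-28) = 137 + (8*((I*√2)/4) + 60)*(-28) = 137 + (8*(I*√2/4) + 60)*(-28) = 137 + (2*I*√2 + 60)*(-28) = 137 + (60 + 2*I*√2)*(-28) = 137 + (-1680 - 56*I*√2) = -1543 - 56*I*√2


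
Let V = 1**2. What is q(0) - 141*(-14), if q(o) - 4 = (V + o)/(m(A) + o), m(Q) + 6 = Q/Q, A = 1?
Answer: 9889/5 ≈ 1977.8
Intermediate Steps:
m(Q) = -5 (m(Q) = -6 + Q/Q = -6 + 1 = -5)
V = 1
q(o) = 4 + (1 + o)/(-5 + o)
q(0) - 141*(-14) = (-19 + 5*0)/(-5 + 0) - 141*(-14) = (-19 + 0)/(-5) + 1974 = -1/5*(-19) + 1974 = 19/5 + 1974 = 9889/5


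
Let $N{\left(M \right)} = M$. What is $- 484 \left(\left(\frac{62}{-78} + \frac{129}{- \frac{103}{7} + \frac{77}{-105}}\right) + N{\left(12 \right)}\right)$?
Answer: $- \frac{43695278}{31629} \approx -1381.5$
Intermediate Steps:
$- 484 \left(\left(\frac{62}{-78} + \frac{129}{- \frac{103}{7} + \frac{77}{-105}}\right) + N{\left(12 \right)}\right) = - 484 \left(\left(\frac{62}{-78} + \frac{129}{- \frac{103}{7} + \frac{77}{-105}}\right) + 12\right) = - 484 \left(\left(62 \left(- \frac{1}{78}\right) + \frac{129}{\left(-103\right) \frac{1}{7} + 77 \left(- \frac{1}{105}\right)}\right) + 12\right) = - 484 \left(\left(- \frac{31}{39} + \frac{129}{- \frac{103}{7} - \frac{11}{15}}\right) + 12\right) = - 484 \left(\left(- \frac{31}{39} + \frac{129}{- \frac{1622}{105}}\right) + 12\right) = - 484 \left(\left(- \frac{31}{39} + 129 \left(- \frac{105}{1622}\right)\right) + 12\right) = - 484 \left(\left(- \frac{31}{39} - \frac{13545}{1622}\right) + 12\right) = - 484 \left(- \frac{578537}{63258} + 12\right) = \left(-484\right) \frac{180559}{63258} = - \frac{43695278}{31629}$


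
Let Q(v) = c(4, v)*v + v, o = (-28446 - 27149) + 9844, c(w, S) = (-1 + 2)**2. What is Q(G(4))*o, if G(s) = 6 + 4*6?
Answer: -2745060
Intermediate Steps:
c(w, S) = 1 (c(w, S) = 1**2 = 1)
G(s) = 30 (G(s) = 6 + 24 = 30)
o = -45751 (o = -55595 + 9844 = -45751)
Q(v) = 2*v (Q(v) = 1*v + v = v + v = 2*v)
Q(G(4))*o = (2*30)*(-45751) = 60*(-45751) = -2745060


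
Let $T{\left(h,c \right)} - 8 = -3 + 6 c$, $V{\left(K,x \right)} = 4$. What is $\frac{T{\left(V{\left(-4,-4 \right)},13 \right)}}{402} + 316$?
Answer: $\frac{127115}{402} \approx 316.21$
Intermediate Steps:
$T{\left(h,c \right)} = 5 + 6 c$ ($T{\left(h,c \right)} = 8 + \left(-3 + 6 c\right) = 5 + 6 c$)
$\frac{T{\left(V{\left(-4,-4 \right)},13 \right)}}{402} + 316 = \frac{5 + 6 \cdot 13}{402} + 316 = \left(5 + 78\right) \frac{1}{402} + 316 = 83 \cdot \frac{1}{402} + 316 = \frac{83}{402} + 316 = \frac{127115}{402}$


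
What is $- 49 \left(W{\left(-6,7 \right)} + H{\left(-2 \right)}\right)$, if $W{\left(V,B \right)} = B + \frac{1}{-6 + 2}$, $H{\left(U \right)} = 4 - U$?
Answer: $- \frac{2499}{4} \approx -624.75$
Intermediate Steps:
$W{\left(V,B \right)} = - \frac{1}{4} + B$ ($W{\left(V,B \right)} = B + \frac{1}{-4} = B - \frac{1}{4} = - \frac{1}{4} + B$)
$- 49 \left(W{\left(-6,7 \right)} + H{\left(-2 \right)}\right) = - 49 \left(\left(- \frac{1}{4} + 7\right) + \left(4 - -2\right)\right) = - 49 \left(\frac{27}{4} + \left(4 + 2\right)\right) = - 49 \left(\frac{27}{4} + 6\right) = \left(-49\right) \frac{51}{4} = - \frac{2499}{4}$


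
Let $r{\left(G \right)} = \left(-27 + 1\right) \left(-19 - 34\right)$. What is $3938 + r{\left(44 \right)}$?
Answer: $5316$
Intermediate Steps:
$r{\left(G \right)} = 1378$ ($r{\left(G \right)} = \left(-26\right) \left(-53\right) = 1378$)
$3938 + r{\left(44 \right)} = 3938 + 1378 = 5316$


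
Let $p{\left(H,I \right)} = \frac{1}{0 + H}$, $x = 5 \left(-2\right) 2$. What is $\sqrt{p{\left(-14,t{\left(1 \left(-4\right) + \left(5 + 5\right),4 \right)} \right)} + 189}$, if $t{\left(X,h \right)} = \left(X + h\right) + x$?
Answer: $\frac{23 \sqrt{70}}{14} \approx 13.745$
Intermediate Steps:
$x = -20$ ($x = \left(-10\right) 2 = -20$)
$t{\left(X,h \right)} = -20 + X + h$ ($t{\left(X,h \right)} = \left(X + h\right) - 20 = -20 + X + h$)
$p{\left(H,I \right)} = \frac{1}{H}$
$\sqrt{p{\left(-14,t{\left(1 \left(-4\right) + \left(5 + 5\right),4 \right)} \right)} + 189} = \sqrt{\frac{1}{-14} + 189} = \sqrt{- \frac{1}{14} + 189} = \sqrt{\frac{2645}{14}} = \frac{23 \sqrt{70}}{14}$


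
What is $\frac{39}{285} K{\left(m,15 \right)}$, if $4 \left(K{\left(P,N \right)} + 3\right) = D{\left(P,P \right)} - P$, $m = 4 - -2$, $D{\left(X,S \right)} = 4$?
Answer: $- \frac{91}{190} \approx -0.47895$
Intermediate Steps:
$m = 6$ ($m = 4 + 2 = 6$)
$K{\left(P,N \right)} = -2 - \frac{P}{4}$ ($K{\left(P,N \right)} = -3 + \frac{4 - P}{4} = -3 - \left(-1 + \frac{P}{4}\right) = -2 - \frac{P}{4}$)
$\frac{39}{285} K{\left(m,15 \right)} = \frac{39}{285} \left(-2 - \frac{3}{2}\right) = 39 \cdot \frac{1}{285} \left(-2 - \frac{3}{2}\right) = \frac{13}{95} \left(- \frac{7}{2}\right) = - \frac{91}{190}$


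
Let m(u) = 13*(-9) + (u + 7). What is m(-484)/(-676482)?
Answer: 99/112747 ≈ 0.00087807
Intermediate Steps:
m(u) = -110 + u (m(u) = -117 + (7 + u) = -110 + u)
m(-484)/(-676482) = (-110 - 484)/(-676482) = -594*(-1/676482) = 99/112747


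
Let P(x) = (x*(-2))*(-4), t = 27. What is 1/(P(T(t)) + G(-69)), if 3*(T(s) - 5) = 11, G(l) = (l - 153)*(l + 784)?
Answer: -3/475982 ≈ -6.3028e-6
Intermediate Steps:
G(l) = (-153 + l)*(784 + l)
T(s) = 26/3 (T(s) = 5 + (⅓)*11 = 5 + 11/3 = 26/3)
P(x) = 8*x (P(x) = -2*x*(-4) = 8*x)
1/(P(T(t)) + G(-69)) = 1/(8*(26/3) + (-119952 + (-69)² + 631*(-69))) = 1/(208/3 + (-119952 + 4761 - 43539)) = 1/(208/3 - 158730) = 1/(-475982/3) = -3/475982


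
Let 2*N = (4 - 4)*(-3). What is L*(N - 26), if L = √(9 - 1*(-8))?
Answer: -26*√17 ≈ -107.20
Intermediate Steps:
N = 0 (N = ((4 - 4)*(-3))/2 = (0*(-3))/2 = (½)*0 = 0)
L = √17 (L = √(9 + 8) = √17 ≈ 4.1231)
L*(N - 26) = √17*(0 - 26) = √17*(-26) = -26*√17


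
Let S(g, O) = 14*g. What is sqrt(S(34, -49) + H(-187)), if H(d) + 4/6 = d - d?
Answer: sqrt(4278)/3 ≈ 21.802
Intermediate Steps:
H(d) = -2/3 (H(d) = -2/3 + (d - d) = -2/3 + 0 = -2/3)
sqrt(S(34, -49) + H(-187)) = sqrt(14*34 - 2/3) = sqrt(476 - 2/3) = sqrt(1426/3) = sqrt(4278)/3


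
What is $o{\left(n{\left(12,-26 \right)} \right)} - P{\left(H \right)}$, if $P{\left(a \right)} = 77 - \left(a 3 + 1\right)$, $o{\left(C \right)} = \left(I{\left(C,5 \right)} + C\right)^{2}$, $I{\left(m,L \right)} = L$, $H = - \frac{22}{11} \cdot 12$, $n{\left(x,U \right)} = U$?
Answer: $293$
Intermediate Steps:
$H = -24$ ($H = \left(-22\right) \frac{1}{11} \cdot 12 = \left(-2\right) 12 = -24$)
$o{\left(C \right)} = \left(5 + C\right)^{2}$
$P{\left(a \right)} = 76 - 3 a$ ($P{\left(a \right)} = 77 - \left(3 a + 1\right) = 77 - \left(1 + 3 a\right) = 76 - 3 a$)
$o{\left(n{\left(12,-26 \right)} \right)} - P{\left(H \right)} = \left(5 - 26\right)^{2} - \left(76 - -72\right) = \left(-21\right)^{2} - \left(76 + 72\right) = 441 - 148 = 293$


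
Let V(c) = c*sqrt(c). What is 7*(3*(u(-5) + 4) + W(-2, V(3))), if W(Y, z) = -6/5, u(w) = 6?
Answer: 1008/5 ≈ 201.60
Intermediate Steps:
V(c) = c**(3/2)
W(Y, z) = -6/5 (W(Y, z) = -6*1/5 = -6/5)
7*(3*(u(-5) + 4) + W(-2, V(3))) = 7*(3*(6 + 4) - 6/5) = 7*(3*10 - 6/5) = 7*(30 - 6/5) = 7*(144/5) = 1008/5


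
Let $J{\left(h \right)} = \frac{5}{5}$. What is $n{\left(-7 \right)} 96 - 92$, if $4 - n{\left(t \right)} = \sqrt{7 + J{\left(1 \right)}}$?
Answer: $292 - 192 \sqrt{2} \approx 20.471$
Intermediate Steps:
$J{\left(h \right)} = 1$ ($J{\left(h \right)} = 5 \cdot \frac{1}{5} = 1$)
$n{\left(t \right)} = 4 - 2 \sqrt{2}$ ($n{\left(t \right)} = 4 - \sqrt{7 + 1} = 4 - \sqrt{8} = 4 - 2 \sqrt{2}$)
$n{\left(-7 \right)} 96 - 92 = \left(4 - 2 \sqrt{2}\right) 96 - 92 = \left(384 - 192 \sqrt{2}\right) - 92 = 292 - 192 \sqrt{2}$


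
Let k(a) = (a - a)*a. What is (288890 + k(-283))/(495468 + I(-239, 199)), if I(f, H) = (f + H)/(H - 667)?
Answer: 16900065/28984883 ≈ 0.58307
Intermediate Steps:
k(a) = 0 (k(a) = 0*a = 0)
I(f, H) = (H + f)/(-667 + H)
(288890 + k(-283))/(495468 + I(-239, 199)) = (288890 + 0)/(495468 + (199 - 239)/(-667 + 199)) = 288890/(495468 - 40/(-468)) = 288890/(495468 - 1/468*(-40)) = 288890/(495468 + 10/117) = 288890/(57969766/117) = 288890*(117/57969766) = 16900065/28984883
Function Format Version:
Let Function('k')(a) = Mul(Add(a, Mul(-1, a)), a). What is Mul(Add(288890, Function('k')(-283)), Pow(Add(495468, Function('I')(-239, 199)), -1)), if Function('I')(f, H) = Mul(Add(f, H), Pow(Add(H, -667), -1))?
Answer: Rational(16900065, 28984883) ≈ 0.58307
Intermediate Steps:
Function('k')(a) = 0 (Function('k')(a) = Mul(0, a) = 0)
Function('I')(f, H) = Mul(Pow(Add(-667, H), -1), Add(H, f)) (Function('I')(f, H) = Mul(Add(H, f), Pow(Add(-667, H), -1)) = Mul(Pow(Add(-667, H), -1), Add(H, f)))
Mul(Add(288890, Function('k')(-283)), Pow(Add(495468, Function('I')(-239, 199)), -1)) = Mul(Add(288890, 0), Pow(Add(495468, Mul(Pow(Add(-667, 199), -1), Add(199, -239))), -1)) = Mul(288890, Pow(Add(495468, Mul(Pow(-468, -1), -40)), -1)) = Mul(288890, Pow(Add(495468, Mul(Rational(-1, 468), -40)), -1)) = Mul(288890, Pow(Add(495468, Rational(10, 117)), -1)) = Mul(288890, Pow(Rational(57969766, 117), -1)) = Mul(288890, Rational(117, 57969766)) = Rational(16900065, 28984883)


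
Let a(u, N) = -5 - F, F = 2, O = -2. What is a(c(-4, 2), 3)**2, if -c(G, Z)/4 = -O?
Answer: 49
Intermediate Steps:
c(G, Z) = -8 (c(G, Z) = -(-4)*(-2) = -4*2 = -8)
a(u, N) = -7 (a(u, N) = -5 - 1*2 = -5 - 2 = -7)
a(c(-4, 2), 3)**2 = (-7)**2 = 49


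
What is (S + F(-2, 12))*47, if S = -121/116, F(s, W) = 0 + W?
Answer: 59737/116 ≈ 514.97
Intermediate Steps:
F(s, W) = W
S = -121/116 (S = -121*1/116 = -121/116 ≈ -1.0431)
(S + F(-2, 12))*47 = (-121/116 + 12)*47 = (1271/116)*47 = 59737/116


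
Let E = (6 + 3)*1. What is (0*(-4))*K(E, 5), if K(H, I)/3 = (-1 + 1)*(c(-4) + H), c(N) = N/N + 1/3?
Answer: 0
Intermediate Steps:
E = 9 (E = 9*1 = 9)
c(N) = 4/3 (c(N) = 1 + 1*(1/3) = 1 + 1/3 = 4/3)
K(H, I) = 0 (K(H, I) = 3*((-1 + 1)*(4/3 + H)) = 3*(0*(4/3 + H)) = 3*0 = 0)
(0*(-4))*K(E, 5) = (0*(-4))*0 = 0*0 = 0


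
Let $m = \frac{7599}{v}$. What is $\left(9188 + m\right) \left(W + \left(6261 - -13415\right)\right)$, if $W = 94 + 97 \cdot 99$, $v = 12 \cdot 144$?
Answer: $\frac{51841592411}{192} \approx 2.7001 \cdot 10^{8}$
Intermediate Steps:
$v = 1728$
$W = 9697$ ($W = 94 + 9603 = 9697$)
$m = \frac{2533}{576}$ ($m = \frac{7599}{1728} = 7599 \cdot \frac{1}{1728} = \frac{2533}{576} \approx 4.3976$)
$\left(9188 + m\right) \left(W + \left(6261 - -13415\right)\right) = \left(9188 + \frac{2533}{576}\right) \left(9697 + \left(6261 - -13415\right)\right) = \frac{5294821 \left(9697 + \left(6261 + 13415\right)\right)}{576} = \frac{5294821 \left(9697 + 19676\right)}{576} = \frac{5294821}{576} \cdot 29373 = \frac{51841592411}{192}$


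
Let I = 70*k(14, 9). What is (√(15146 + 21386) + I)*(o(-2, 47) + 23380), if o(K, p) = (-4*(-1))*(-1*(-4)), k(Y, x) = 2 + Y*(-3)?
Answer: -65508800 + 46792*√9133 ≈ -6.1037e+7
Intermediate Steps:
k(Y, x) = 2 - 3*Y
I = -2800 (I = 70*(2 - 3*14) = 70*(2 - 42) = 70*(-40) = -2800)
o(K, p) = 16 (o(K, p) = 4*4 = 16)
(√(15146 + 21386) + I)*(o(-2, 47) + 23380) = (√(15146 + 21386) - 2800)*(16 + 23380) = (√36532 - 2800)*23396 = (2*√9133 - 2800)*23396 = (-2800 + 2*√9133)*23396 = -65508800 + 46792*√9133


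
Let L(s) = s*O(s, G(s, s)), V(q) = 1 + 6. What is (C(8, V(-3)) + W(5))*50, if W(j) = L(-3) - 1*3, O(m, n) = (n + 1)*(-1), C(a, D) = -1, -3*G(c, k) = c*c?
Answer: -500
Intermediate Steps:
G(c, k) = -c²/3 (G(c, k) = -c*c/3 = -c²/3)
V(q) = 7
O(m, n) = -1 - n (O(m, n) = (1 + n)*(-1) = -1 - n)
L(s) = s*(-1 + s²/3) (L(s) = s*(-1 - (-1)*s²/3) = s*(-1 + s²/3))
W(j) = -9 (W(j) = (-1*(-3) + (⅓)*(-3)³) - 1*3 = (3 + (⅓)*(-27)) - 3 = (3 - 9) - 3 = -6 - 3 = -9)
(C(8, V(-3)) + W(5))*50 = (-1 - 9)*50 = -10*50 = -500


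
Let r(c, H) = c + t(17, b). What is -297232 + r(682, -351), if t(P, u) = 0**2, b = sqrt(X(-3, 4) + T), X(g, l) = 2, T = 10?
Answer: -296550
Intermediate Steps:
b = 2*sqrt(3) (b = sqrt(2 + 10) = sqrt(12) = 2*sqrt(3) ≈ 3.4641)
t(P, u) = 0
r(c, H) = c (r(c, H) = c + 0 = c)
-297232 + r(682, -351) = -297232 + 682 = -296550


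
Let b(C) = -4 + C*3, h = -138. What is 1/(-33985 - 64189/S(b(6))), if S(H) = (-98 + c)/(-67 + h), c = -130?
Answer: -228/20907325 ≈ -1.0905e-5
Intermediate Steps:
b(C) = -4 + 3*C
S(H) = 228/205 (S(H) = (-98 - 130)/(-67 - 138) = -228/(-205) = -228*(-1/205) = 228/205)
1/(-33985 - 64189/S(b(6))) = 1/(-33985 - 64189/228/205) = 1/(-33985 - 64189*205/228) = 1/(-33985 - 13158745/228) = 1/(-20907325/228) = -228/20907325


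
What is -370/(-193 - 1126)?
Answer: 370/1319 ≈ 0.28052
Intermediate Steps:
-370/(-193 - 1126) = -370/(-1319) = -370*(-1/1319) = 370/1319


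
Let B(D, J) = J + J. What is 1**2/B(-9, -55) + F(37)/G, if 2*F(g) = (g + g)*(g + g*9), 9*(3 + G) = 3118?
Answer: 1231819/30910 ≈ 39.852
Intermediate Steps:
B(D, J) = 2*J
G = 3091/9 (G = -3 + (1/9)*3118 = -3 + 3118/9 = 3091/9 ≈ 343.44)
F(g) = 10*g**2 (F(g) = ((g + g)*(g + g*9))/2 = ((2*g)*(g + 9*g))/2 = ((2*g)*(10*g))/2 = (20*g**2)/2 = 10*g**2)
1**2/B(-9, -55) + F(37)/G = 1**2/((2*(-55))) + (10*37**2)/(3091/9) = 1/(-110) + (10*1369)*(9/3091) = 1*(-1/110) + 13690*(9/3091) = -1/110 + 123210/3091 = 1231819/30910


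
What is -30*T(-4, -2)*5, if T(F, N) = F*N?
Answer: -1200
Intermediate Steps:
-30*T(-4, -2)*5 = -(-120)*(-2)*5 = -30*8*5 = -240*5 = -1200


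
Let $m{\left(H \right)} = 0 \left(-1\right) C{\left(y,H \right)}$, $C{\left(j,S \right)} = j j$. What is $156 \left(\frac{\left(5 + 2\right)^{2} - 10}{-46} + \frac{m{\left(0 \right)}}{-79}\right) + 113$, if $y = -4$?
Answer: $- \frac{443}{23} \approx -19.261$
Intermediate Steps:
$C{\left(j,S \right)} = j^{2}$
$m{\left(H \right)} = 0$ ($m{\left(H \right)} = 0 \left(-1\right) \left(-4\right)^{2} = 0 \cdot 16 = 0$)
$156 \left(\frac{\left(5 + 2\right)^{2} - 10}{-46} + \frac{m{\left(0 \right)}}{-79}\right) + 113 = 156 \left(\frac{\left(5 + 2\right)^{2} - 10}{-46} + \frac{0}{-79}\right) + 113 = 156 \left(\left(7^{2} - 10\right) \left(- \frac{1}{46}\right) + 0 \left(- \frac{1}{79}\right)\right) + 113 = 156 \left(\left(49 - 10\right) \left(- \frac{1}{46}\right) + 0\right) + 113 = 156 \left(39 \left(- \frac{1}{46}\right) + 0\right) + 113 = 156 \left(- \frac{39}{46} + 0\right) + 113 = 156 \left(- \frac{39}{46}\right) + 113 = - \frac{3042}{23} + 113 = - \frac{443}{23}$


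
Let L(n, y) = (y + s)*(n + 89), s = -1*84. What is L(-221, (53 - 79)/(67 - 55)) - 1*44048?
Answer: -32674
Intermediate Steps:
s = -84
L(n, y) = (-84 + y)*(89 + n) (L(n, y) = (y - 84)*(n + 89) = (-84 + y)*(89 + n))
L(-221, (53 - 79)/(67 - 55)) - 1*44048 = (-7476 - 84*(-221) + 89*((53 - 79)/(67 - 55)) - 221*(53 - 79)/(67 - 55)) - 1*44048 = (-7476 + 18564 + 89*(-26/12) - (-5746)/12) - 44048 = (-7476 + 18564 + 89*(-26*1/12) - (-5746)/12) - 44048 = (-7476 + 18564 + 89*(-13/6) - 221*(-13/6)) - 44048 = (-7476 + 18564 - 1157/6 + 2873/6) - 44048 = 11374 - 44048 = -32674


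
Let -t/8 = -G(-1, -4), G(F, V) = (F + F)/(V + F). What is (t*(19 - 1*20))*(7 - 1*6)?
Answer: -16/5 ≈ -3.2000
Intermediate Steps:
G(F, V) = 2*F/(F + V) (G(F, V) = (2*F)/(F + V) = 2*F/(F + V))
t = 16/5 (t = -(-8)*2*(-1)/(-1 - 4) = -(-8)*2*(-1)/(-5) = -(-8)*2*(-1)*(-⅕) = -(-8)*2/5 = -8*(-⅖) = 16/5 ≈ 3.2000)
(t*(19 - 1*20))*(7 - 1*6) = (16*(19 - 1*20)/5)*(7 - 1*6) = (16*(19 - 20)/5)*(7 - 6) = ((16/5)*(-1))*1 = -16/5*1 = -16/5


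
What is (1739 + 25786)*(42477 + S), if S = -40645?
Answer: 50425800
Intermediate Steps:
(1739 + 25786)*(42477 + S) = (1739 + 25786)*(42477 - 40645) = 27525*1832 = 50425800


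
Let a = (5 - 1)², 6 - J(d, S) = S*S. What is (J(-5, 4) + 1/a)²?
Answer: 25281/256 ≈ 98.754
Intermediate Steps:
J(d, S) = 6 - S² (J(d, S) = 6 - S*S = 6 - S²)
a = 16 (a = 4² = 16)
(J(-5, 4) + 1/a)² = ((6 - 1*4²) + 1/16)² = ((6 - 1*16) + 1/16)² = ((6 - 16) + 1/16)² = (-10 + 1/16)² = (-159/16)² = 25281/256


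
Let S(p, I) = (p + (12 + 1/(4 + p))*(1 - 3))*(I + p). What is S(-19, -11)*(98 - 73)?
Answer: 32150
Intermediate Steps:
S(p, I) = (I + p)*(-24 + p - 2/(4 + p)) (S(p, I) = (p + (12 + 1/(4 + p))*(-2))*(I + p) = (p + (-24 - 2/(4 + p)))*(I + p) = (-24 + p - 2/(4 + p))*(I + p) = (I + p)*(-24 + p - 2/(4 + p)))
S(-19, -11)*(98 - 73) = (((-19)³ - 98*(-11) - 98*(-19) - 20*(-19)² - 11*(-19)² - 20*(-11)*(-19))/(4 - 19))*(98 - 73) = ((-6859 + 1078 + 1862 - 20*361 - 11*361 - 4180)/(-15))*25 = -(-6859 + 1078 + 1862 - 7220 - 3971 - 4180)/15*25 = -1/15*(-19290)*25 = 1286*25 = 32150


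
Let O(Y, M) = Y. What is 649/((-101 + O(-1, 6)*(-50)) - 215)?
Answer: -649/266 ≈ -2.4398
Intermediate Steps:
649/((-101 + O(-1, 6)*(-50)) - 215) = 649/((-101 - 1*(-50)) - 215) = 649/((-101 + 50) - 215) = 649/(-51 - 215) = 649/(-266) = 649*(-1/266) = -649/266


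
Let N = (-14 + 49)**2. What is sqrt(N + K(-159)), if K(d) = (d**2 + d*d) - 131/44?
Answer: sqrt(25063467)/22 ≈ 227.56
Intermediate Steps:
K(d) = -131/44 + 2*d**2 (K(d) = (d**2 + d**2) - 131*1/44 = 2*d**2 - 131/44 = -131/44 + 2*d**2)
N = 1225 (N = 35**2 = 1225)
sqrt(N + K(-159)) = sqrt(1225 + (-131/44 + 2*(-159)**2)) = sqrt(1225 + (-131/44 + 2*25281)) = sqrt(1225 + (-131/44 + 50562)) = sqrt(1225 + 2224597/44) = sqrt(2278497/44) = sqrt(25063467)/22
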